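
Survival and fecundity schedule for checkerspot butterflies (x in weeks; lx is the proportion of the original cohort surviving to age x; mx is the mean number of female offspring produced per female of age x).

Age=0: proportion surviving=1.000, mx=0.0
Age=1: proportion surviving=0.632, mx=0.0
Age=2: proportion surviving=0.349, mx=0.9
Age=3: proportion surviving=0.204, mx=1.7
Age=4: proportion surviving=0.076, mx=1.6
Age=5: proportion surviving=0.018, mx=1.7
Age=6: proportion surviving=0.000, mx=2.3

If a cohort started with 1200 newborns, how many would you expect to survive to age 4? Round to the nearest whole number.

91

Expected survivors = N0 · l_4 = 1200 × 0.076 = 91.2 → 91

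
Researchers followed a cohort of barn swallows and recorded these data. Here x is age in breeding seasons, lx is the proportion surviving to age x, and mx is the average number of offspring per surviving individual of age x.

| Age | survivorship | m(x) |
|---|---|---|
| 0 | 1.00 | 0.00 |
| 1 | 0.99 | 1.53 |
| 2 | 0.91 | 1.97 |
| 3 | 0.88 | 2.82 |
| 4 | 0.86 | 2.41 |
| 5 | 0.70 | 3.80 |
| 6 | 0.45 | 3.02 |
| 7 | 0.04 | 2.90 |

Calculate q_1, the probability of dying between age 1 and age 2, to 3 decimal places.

q_1 = (l_1 − l_2) / l_1 = (0.99 − 0.91) / 0.99
     = 0.08 / 0.99 = 0.080808… → 0.081

0.081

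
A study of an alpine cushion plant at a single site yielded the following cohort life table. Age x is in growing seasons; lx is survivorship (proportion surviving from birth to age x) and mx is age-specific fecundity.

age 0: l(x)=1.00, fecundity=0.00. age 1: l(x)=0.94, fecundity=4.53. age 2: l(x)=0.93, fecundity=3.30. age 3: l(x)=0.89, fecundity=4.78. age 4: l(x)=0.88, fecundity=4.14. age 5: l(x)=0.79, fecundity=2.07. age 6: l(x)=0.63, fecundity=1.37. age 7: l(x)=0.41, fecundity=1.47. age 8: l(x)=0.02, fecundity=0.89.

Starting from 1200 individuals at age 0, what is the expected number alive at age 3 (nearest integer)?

Expected survivors = N0 · l_3 = 1200 × 0.89 = 1068 → 1068

1068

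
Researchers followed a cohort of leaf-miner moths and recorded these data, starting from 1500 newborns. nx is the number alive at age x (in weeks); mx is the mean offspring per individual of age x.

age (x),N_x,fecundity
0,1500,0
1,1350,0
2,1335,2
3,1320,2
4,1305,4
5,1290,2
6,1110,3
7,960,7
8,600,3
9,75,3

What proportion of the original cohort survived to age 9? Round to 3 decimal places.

l_9 = n_9/n_0 = 75/1500 = 0.05 → 0.050

0.050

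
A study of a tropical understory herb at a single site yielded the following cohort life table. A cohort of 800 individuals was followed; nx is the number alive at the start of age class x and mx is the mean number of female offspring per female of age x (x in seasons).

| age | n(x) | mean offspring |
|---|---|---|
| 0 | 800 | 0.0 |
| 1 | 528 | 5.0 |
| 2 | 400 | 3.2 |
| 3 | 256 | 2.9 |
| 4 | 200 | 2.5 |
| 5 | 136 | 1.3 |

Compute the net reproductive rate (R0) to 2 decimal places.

6.67

lx = nx/n0 = nx/800: 1, 0.66, 0.5, 0.32, 0.25, 0.17
lx·mx by age: 0, 3.3, 1.6, 0.928, 0.625, 0.221
R0 = Σ lx·mx = 6.674 → 6.67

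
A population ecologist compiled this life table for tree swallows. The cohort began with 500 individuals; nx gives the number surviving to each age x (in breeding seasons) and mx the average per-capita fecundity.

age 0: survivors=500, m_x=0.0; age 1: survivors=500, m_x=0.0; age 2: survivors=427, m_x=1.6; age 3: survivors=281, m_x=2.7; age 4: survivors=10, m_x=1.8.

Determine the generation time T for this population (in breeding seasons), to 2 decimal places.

2.54

lx = nx/n0 = nx/500: 1, 1, 0.854, 0.562, 0.02
lx·mx: 0, 0, 1.3664, 1.5174, 0.036 → R0 = 2.9198
x·lx·mx: 0, 0, 2.7328, 4.5522, 0.144 → Σ = 7.429
T = 7.429 / 2.9198 = 2.544352… → 2.54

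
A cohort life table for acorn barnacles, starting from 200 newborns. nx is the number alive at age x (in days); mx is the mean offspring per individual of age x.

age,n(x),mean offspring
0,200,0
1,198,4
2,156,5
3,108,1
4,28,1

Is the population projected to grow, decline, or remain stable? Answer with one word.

growing

lx = nx/n0 = nx/200: 1, 0.99, 0.78, 0.54, 0.14
R0 = Σ lx·mx = 0 + 3.96 + 3.9 + 0.54 + 0.14 = 8.54
R0 > 1, so the population is growing.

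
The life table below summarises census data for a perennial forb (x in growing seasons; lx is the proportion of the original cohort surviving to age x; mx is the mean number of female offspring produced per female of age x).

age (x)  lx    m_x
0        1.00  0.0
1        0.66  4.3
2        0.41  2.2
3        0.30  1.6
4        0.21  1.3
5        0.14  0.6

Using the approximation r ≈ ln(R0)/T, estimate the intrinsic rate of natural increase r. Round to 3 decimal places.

0.917

R0 = Σ lx·mx = 0 + 2.838 + 0.902 + 0.48 + 0.273 + 0.084 = 4.577
Σ x·lx·mx = 7.594; T = 7.594/4.577 = 1.65917…
r ≈ ln(R0)/T = ln(4.577)/1.65917… = 0.91675… → 0.917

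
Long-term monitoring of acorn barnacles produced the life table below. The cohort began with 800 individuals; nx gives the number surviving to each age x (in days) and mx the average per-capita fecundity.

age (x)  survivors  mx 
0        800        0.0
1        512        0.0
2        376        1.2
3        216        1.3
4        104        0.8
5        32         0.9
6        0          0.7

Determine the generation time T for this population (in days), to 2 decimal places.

lx = nx/n0 = nx/800: 1, 0.64, 0.47, 0.27, 0.13, 0.04, 0
lx·mx: 0, 0, 0.564, 0.351, 0.104, 0.036, 0 → R0 = 1.055
x·lx·mx: 0, 0, 1.128, 1.053, 0.416, 0.18, 0 → Σ = 2.777
T = 2.777 / 1.055 = 2.632227… → 2.63

2.63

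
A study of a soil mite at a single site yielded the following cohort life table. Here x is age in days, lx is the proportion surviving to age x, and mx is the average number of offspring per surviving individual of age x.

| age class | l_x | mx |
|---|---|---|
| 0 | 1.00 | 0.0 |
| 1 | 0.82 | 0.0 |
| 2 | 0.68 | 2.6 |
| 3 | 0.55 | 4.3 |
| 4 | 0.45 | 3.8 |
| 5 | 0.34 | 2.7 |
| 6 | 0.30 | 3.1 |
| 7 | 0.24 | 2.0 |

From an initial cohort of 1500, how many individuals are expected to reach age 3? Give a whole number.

825

Expected survivors = N0 · l_3 = 1500 × 0.55 = 825 → 825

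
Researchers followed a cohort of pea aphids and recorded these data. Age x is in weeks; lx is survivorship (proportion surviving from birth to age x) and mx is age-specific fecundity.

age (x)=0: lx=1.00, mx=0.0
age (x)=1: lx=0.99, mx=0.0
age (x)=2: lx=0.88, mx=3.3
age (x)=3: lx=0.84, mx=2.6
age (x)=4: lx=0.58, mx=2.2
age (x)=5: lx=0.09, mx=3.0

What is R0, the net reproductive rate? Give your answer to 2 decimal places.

6.63

lx·mx by age: 0, 0, 2.904, 2.184, 1.276, 0.27
R0 = Σ lx·mx = 6.634 → 6.63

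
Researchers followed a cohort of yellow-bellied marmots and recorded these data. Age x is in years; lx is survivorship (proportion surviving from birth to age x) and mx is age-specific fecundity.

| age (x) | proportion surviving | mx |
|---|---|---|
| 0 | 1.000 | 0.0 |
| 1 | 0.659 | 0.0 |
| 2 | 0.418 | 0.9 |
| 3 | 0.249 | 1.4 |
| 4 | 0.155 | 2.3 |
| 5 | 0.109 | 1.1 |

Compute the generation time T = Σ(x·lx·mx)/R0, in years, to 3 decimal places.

lx·mx: 0, 0, 0.3762, 0.3486, 0.3565, 0.1199 → R0 = 1.2012
x·lx·mx: 0, 0, 0.7524, 1.0458, 1.426, 0.5995 → Σ = 3.8237
T = 3.8237 / 1.2012 = 3.183233… → 3.183

3.183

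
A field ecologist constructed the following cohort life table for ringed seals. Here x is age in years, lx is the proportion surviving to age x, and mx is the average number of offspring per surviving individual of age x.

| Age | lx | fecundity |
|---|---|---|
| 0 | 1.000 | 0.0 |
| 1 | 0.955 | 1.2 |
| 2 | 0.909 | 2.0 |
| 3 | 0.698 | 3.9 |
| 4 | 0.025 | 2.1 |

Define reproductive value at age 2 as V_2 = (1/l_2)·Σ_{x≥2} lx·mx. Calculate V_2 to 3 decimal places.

5.052

lx·mx for x ≥ 2: 1.818, 2.7222, 0.0525 → sum = 4.5927
V_2 = 4.5927 / l_2 = 4.5927 / 0.909 = 5.052475… → 5.052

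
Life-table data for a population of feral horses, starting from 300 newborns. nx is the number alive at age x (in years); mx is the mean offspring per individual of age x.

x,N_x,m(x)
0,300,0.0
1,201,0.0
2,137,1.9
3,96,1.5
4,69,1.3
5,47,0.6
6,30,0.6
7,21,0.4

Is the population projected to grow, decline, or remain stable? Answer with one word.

lx = nx/n0 = nx/300: 1, 0.67, 0.45667…, 0.32, 0.23, 0.15667…, 0.1, 0.07
R0 = Σ lx·mx = 0 + 0 + 0.867667… + 0.48 + 0.299 + 0.094… + 0.06 + 0.028 = 1.828667…
R0 > 1, so the population is growing.

growing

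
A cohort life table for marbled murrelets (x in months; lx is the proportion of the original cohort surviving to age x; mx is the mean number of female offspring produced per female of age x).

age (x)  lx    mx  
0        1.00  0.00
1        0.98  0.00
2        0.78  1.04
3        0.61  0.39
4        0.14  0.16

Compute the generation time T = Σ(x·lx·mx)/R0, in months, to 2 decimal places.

lx·mx: 0, 0, 0.8112, 0.2379, 0.0224 → R0 = 1.0715
x·lx·mx: 0, 0, 1.6224, 0.7137, 0.0896 → Σ = 2.4257
T = 2.4257 / 1.0715 = 2.263836… → 2.26

2.26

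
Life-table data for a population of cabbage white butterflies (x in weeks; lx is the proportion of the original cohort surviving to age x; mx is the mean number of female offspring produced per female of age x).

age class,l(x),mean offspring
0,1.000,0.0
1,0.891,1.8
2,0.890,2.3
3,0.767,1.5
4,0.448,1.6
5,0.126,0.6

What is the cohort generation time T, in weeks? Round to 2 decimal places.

2.22

lx·mx: 0, 1.6038, 2.047, 1.1505, 0.7168, 0.0756 → R0 = 5.5937
x·lx·mx: 0, 1.6038, 4.094, 3.4515, 2.8672, 0.378 → Σ = 12.3945
T = 12.3945 / 5.5937 = 2.215796… → 2.22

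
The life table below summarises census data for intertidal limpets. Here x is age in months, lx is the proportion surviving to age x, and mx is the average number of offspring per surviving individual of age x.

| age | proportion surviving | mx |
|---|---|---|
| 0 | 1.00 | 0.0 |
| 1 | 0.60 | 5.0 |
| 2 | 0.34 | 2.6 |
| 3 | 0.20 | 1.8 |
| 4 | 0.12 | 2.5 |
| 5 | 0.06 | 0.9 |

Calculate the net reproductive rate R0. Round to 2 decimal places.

4.60

lx·mx by age: 0, 3, 0.884, 0.36, 0.3, 0.054
R0 = Σ lx·mx = 4.598 → 4.60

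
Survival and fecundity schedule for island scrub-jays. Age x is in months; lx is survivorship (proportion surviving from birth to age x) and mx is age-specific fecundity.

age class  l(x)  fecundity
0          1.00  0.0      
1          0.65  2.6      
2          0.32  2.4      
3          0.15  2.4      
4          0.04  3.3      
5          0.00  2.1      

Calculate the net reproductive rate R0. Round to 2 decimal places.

2.95

lx·mx by age: 0, 1.69, 0.768, 0.36, 0.132, 0
R0 = Σ lx·mx = 2.95 → 2.95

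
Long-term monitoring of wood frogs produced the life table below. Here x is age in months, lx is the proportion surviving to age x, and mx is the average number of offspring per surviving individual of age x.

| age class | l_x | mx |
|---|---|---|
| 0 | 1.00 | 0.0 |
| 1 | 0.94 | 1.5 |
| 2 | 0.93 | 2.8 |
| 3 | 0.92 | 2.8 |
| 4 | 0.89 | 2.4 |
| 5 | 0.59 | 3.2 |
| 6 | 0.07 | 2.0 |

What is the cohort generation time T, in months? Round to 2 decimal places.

lx·mx: 0, 1.41, 2.604, 2.576, 2.136, 1.888, 0.14 → R0 = 10.754
x·lx·mx: 0, 1.41, 5.208, 7.728, 8.544, 9.44, 0.84 → Σ = 33.17
T = 33.17 / 10.754 = 3.084434… → 3.08

3.08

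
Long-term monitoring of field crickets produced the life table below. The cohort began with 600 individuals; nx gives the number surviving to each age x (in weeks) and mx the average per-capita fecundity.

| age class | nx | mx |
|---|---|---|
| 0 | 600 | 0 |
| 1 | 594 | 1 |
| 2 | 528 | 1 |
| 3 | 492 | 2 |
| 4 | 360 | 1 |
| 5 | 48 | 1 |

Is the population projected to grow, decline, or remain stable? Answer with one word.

lx = nx/n0 = nx/600: 1, 0.99, 0.88, 0.82, 0.6, 0.08
R0 = Σ lx·mx = 0 + 0.99 + 0.88 + 1.64 + 0.6 + 0.08 = 4.19
R0 > 1, so the population is growing.

growing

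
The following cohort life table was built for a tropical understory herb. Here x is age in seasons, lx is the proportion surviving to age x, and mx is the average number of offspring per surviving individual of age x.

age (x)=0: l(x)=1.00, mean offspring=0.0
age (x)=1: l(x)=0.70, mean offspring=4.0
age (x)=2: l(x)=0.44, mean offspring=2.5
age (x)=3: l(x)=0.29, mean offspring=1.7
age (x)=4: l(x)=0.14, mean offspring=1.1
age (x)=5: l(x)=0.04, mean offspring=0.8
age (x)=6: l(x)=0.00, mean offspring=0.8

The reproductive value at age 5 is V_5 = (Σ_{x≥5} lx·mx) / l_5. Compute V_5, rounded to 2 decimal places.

0.80

lx·mx for x ≥ 5: 0.032, 0 → sum = 0.032
V_5 = 0.032 / l_5 = 0.032 / 0.04 = 0.8 → 0.80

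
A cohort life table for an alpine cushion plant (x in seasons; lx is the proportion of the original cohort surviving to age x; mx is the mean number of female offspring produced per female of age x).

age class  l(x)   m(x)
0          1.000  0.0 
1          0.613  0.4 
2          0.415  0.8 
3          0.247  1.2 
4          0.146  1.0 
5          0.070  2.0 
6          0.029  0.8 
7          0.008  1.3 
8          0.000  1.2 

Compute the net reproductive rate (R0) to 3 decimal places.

lx·mx by age: 0, 0.2452, 0.332, 0.2964, 0.146, 0.14, 0.0232, 0.0104, 0
R0 = Σ lx·mx = 1.1932 → 1.193

1.193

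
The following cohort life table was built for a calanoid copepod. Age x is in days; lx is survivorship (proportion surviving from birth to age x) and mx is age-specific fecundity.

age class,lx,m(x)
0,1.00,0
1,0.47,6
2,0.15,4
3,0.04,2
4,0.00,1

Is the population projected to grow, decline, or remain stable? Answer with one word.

growing

R0 = Σ lx·mx = 0 + 2.82 + 0.6 + 0.08 + 0 = 3.5
R0 > 1, so the population is growing.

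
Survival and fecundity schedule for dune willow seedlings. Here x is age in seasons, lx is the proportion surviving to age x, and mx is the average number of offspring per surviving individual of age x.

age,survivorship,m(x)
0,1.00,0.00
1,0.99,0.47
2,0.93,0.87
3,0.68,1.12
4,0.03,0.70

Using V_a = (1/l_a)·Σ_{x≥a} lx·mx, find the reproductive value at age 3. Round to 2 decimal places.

lx·mx for x ≥ 3: 0.7616, 0.021 → sum = 0.7826
V_3 = 0.7826 / l_3 = 0.7826 / 0.68 = 1.150882… → 1.15

1.15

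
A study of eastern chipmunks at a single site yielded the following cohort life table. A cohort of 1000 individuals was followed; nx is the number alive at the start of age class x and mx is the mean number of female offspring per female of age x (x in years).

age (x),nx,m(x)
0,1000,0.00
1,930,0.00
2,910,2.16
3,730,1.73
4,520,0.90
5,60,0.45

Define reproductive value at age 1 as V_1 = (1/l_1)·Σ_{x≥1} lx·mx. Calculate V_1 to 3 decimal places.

lx = nx/n0 = nx/1000: 1, 0.93, 0.91, 0.73, 0.52, 0.06
lx·mx for x ≥ 1: 0, 1.9656, 1.2629, 0.468, 0.027 → sum = 3.7235
V_1 = 3.7235 / l_1 = 3.7235 / 0.93 = 4.003763… → 4.004

4.004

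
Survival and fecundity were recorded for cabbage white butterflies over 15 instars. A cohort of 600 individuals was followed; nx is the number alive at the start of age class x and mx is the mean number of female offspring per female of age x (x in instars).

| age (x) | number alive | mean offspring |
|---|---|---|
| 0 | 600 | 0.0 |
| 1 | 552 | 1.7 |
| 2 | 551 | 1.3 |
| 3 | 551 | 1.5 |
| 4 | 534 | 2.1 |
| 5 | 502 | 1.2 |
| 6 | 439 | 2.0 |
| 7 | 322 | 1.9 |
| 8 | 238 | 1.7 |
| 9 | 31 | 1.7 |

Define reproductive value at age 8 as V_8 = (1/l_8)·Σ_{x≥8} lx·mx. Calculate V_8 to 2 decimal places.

lx = nx/n0 = nx/600: 1, 0.92, 0.91833…, 0.91833…, 0.89, 0.83667…, 0.73167…, 0.53667…, 0.39667…, 0.05167…
lx·mx for x ≥ 8: 0.674333…, 0.087833… → sum = 0.762167…
V_8 = 0.762167… / l_8 = 0.762167… / 0.396667… = 1.921429… → 1.92

1.92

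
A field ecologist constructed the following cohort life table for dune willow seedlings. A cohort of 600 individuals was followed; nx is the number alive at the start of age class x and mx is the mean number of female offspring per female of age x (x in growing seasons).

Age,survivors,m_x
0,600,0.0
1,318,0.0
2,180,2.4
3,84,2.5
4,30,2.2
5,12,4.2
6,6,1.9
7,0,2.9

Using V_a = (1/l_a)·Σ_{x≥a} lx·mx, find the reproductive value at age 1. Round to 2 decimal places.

2.42

lx = nx/n0 = nx/600: 1, 0.53, 0.3, 0.14, 0.05, 0.02, 0.01, 0
lx·mx for x ≥ 1: 0, 0.72, 0.35, 0.11, 0.084, 0.019, 0 → sum = 1.283
V_1 = 1.283 / l_1 = 1.283 / 0.53 = 2.420755… → 2.42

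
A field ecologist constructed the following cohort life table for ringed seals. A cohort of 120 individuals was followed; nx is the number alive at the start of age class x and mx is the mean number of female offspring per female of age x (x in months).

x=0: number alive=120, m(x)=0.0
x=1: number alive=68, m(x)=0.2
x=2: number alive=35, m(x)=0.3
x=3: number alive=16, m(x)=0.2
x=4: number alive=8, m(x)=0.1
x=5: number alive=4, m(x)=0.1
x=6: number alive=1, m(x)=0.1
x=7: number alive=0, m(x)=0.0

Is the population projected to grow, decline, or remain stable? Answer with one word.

lx = nx/n0 = nx/120: 1, 0.56667…, 0.29167…, 0.13333…, 0.06667…, 0.03333…, 0.00833…, 0
R0 = Σ lx·mx = 0 + 0.113333… + 0.0875… + 0.026667… + 0.006667… + 0.003333… + 0.000833… + 0 = 0.238333…
R0 < 1, so the population is declining.

declining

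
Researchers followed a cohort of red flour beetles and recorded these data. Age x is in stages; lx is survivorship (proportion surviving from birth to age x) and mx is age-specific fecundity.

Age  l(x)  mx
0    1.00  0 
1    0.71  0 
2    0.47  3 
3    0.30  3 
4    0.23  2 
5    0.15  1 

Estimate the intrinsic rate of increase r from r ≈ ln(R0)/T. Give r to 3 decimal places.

R0 = Σ lx·mx = 0 + 0 + 1.41 + 0.9 + 0.46 + 0.15 = 2.92
Σ x·lx·mx = 8.11; T = 8.11/2.92 = 2.7774…
r ≈ ln(R0)/T = ln(2.92)/2.7774… = 0.38582… → 0.386

0.386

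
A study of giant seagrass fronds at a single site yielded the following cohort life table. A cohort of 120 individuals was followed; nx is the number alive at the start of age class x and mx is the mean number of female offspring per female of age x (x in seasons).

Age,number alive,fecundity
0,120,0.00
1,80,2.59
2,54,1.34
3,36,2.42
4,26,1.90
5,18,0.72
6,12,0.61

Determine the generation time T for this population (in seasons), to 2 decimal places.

lx = nx/n0 = nx/120: 1, 0.66667…, 0.45, 0.3, 0.21667…, 0.15, 0.1
lx·mx: 0, 1.726667…, 0.603, 0.726, 0.411667…, 0.108, 0.061 → R0 = 3.636333…
x·lx·mx: 0, 1.726667…, 1.206, 2.178, 1.646667…, 0.54, 0.366 → Σ = 7.663333…
T = 7.663333… / 3.636333… = 2.107434… → 2.11

2.11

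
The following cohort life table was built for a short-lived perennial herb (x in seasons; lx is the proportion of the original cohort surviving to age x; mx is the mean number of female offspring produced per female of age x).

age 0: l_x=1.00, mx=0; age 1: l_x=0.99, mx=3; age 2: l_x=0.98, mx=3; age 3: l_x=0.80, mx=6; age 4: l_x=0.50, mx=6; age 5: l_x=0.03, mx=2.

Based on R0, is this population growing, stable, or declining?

growing

R0 = Σ lx·mx = 0 + 2.97 + 2.94 + 4.8 + 3 + 0.06 = 13.77
R0 > 1, so the population is growing.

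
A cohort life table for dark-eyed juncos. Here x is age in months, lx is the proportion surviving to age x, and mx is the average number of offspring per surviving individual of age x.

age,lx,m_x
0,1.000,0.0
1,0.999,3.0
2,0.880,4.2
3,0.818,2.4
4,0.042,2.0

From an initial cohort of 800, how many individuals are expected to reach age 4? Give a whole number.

34

Expected survivors = N0 · l_4 = 800 × 0.042 = 33.6 → 34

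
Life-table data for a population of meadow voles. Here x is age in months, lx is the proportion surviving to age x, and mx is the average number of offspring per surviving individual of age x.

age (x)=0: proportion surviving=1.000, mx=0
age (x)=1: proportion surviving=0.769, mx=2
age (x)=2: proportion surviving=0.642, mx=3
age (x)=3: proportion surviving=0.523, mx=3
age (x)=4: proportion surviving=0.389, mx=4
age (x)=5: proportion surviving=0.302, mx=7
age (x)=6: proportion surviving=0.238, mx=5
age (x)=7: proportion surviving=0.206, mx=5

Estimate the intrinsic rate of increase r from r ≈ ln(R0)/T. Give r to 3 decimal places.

R0 = Σ lx·mx = 0 + 1.538 + 1.926 + 1.569 + 1.556 + 2.114 + 1.19 + 1.03 = 10.923
Σ x·lx·mx = 41.241; T = 41.241/10.923 = 3.77561…
r ≈ ln(R0)/T = ln(10.923)/3.77561… = 0.63324… → 0.633

0.633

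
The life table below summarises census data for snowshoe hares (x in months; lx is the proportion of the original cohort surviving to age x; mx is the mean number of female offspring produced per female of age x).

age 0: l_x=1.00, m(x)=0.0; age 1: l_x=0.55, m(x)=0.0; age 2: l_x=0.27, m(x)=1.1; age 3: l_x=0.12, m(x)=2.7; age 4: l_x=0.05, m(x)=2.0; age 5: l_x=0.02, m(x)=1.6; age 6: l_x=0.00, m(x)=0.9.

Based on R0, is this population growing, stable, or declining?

declining

R0 = Σ lx·mx = 0 + 0 + 0.297 + 0.324 + 0.1 + 0.032 + 0 = 0.753
R0 < 1, so the population is declining.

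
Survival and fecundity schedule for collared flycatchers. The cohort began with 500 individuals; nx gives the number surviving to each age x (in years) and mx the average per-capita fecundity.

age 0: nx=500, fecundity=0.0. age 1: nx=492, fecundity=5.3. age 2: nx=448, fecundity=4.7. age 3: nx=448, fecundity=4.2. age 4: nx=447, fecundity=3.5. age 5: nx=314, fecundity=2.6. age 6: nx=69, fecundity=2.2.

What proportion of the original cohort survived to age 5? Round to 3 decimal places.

0.628

l_5 = n_5/n_0 = 314/500 = 0.628 → 0.628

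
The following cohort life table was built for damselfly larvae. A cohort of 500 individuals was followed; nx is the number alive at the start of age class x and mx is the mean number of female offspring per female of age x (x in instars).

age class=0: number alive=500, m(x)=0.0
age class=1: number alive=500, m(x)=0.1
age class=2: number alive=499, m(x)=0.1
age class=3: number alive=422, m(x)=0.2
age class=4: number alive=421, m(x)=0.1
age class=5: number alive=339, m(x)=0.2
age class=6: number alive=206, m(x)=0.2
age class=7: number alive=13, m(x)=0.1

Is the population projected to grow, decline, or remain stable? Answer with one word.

declining

lx = nx/n0 = nx/500: 1, 1, 0.998, 0.844, 0.842, 0.678, 0.412, 0.026
R0 = Σ lx·mx = 0 + 0.1 + 0.0998 + 0.1688 + 0.0842 + 0.1356 + 0.0824 + 0.0026 = 0.6734
R0 < 1, so the population is declining.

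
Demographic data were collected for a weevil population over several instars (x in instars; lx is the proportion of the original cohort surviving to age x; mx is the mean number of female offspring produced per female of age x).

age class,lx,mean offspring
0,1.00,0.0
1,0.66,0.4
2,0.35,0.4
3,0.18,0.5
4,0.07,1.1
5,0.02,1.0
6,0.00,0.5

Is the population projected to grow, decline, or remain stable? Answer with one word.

declining

R0 = Σ lx·mx = 0 + 0.264 + 0.14 + 0.09 + 0.077 + 0.02 + 0 = 0.591
R0 < 1, so the population is declining.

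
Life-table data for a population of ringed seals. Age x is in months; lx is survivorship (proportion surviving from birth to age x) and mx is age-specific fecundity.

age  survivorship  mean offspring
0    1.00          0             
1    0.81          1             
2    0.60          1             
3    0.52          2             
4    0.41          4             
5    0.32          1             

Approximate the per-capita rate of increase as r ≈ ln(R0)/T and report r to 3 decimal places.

R0 = Σ lx·mx = 0 + 0.81 + 0.6 + 1.04 + 1.64 + 0.32 = 4.41
Σ x·lx·mx = 13.29; T = 13.29/4.41 = 3.01361…
r ≈ ln(R0)/T = ln(4.41)/3.01361… = 0.49239… → 0.492

0.492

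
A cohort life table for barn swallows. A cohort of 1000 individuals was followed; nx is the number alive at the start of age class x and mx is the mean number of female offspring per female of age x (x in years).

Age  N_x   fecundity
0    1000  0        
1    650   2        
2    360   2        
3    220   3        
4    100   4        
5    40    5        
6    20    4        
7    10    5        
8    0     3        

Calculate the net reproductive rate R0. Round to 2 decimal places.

lx = nx/n0 = nx/1000: 1, 0.65, 0.36, 0.22, 0.1, 0.04, 0.02, 0.01, 0
lx·mx by age: 0, 1.3, 0.72, 0.66, 0.4, 0.2, 0.08, 0.05, 0
R0 = Σ lx·mx = 3.41 → 3.41

3.41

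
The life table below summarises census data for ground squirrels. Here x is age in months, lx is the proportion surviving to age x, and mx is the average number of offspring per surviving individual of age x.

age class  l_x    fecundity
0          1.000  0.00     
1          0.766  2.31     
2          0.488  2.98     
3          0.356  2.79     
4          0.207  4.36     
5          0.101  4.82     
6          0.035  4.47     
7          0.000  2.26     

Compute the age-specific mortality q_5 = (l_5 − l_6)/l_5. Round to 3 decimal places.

q_5 = (l_5 − l_6) / l_5 = (0.101 − 0.035) / 0.101
     = 0.066 / 0.101 = 0.653465… → 0.653

0.653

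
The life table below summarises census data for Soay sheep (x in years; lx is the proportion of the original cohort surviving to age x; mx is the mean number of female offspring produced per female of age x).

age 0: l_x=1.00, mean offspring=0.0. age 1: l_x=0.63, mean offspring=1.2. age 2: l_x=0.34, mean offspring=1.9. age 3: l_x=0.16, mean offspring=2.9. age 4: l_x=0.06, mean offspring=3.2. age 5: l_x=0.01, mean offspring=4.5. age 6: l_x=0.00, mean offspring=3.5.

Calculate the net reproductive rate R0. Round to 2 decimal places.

2.10

lx·mx by age: 0, 0.756, 0.646, 0.464, 0.192, 0.045, 0
R0 = Σ lx·mx = 2.103 → 2.10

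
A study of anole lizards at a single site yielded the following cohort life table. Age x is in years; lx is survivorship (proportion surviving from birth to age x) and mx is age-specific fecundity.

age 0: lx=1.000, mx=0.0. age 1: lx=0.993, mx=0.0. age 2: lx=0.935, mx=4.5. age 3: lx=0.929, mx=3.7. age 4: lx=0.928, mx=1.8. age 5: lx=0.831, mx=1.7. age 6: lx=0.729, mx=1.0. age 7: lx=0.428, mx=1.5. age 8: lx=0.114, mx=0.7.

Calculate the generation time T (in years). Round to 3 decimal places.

lx·mx: 0, 0, 4.2075, 3.4373, 1.6704, 1.4127, 0.729, 0.642, 0.0798 → R0 = 12.1787
x·lx·mx: 0, 0, 8.415, 10.3119, 6.6816, 7.0635, 4.374, 4.494, 0.6384 → Σ = 41.9784
T = 41.9784 / 12.1787 = 3.44687… → 3.447

3.447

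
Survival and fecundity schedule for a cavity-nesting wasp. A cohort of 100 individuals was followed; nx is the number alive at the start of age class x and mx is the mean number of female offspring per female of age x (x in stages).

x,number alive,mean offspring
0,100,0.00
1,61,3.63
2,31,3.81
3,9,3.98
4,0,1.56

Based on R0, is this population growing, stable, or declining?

growing

lx = nx/n0 = nx/100: 1, 0.61, 0.31, 0.09, 0
R0 = Σ lx·mx = 0 + 2.2143 + 1.1811 + 0.3582 + 0 = 3.7536
R0 > 1, so the population is growing.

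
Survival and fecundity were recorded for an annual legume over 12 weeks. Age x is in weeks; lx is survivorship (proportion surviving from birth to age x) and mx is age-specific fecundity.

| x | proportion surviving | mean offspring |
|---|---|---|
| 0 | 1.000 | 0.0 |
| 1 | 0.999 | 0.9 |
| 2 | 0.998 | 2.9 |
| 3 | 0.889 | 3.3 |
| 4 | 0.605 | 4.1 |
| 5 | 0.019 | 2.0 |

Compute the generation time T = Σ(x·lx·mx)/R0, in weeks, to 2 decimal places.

2.77

lx·mx: 0, 0.8991, 2.8942, 2.9337, 2.4805, 0.038 → R0 = 9.2455
x·lx·mx: 0, 0.8991, 5.7884, 8.8011, 9.922, 0.19 → Σ = 25.6006
T = 25.6006 / 9.2455 = 2.76898… → 2.77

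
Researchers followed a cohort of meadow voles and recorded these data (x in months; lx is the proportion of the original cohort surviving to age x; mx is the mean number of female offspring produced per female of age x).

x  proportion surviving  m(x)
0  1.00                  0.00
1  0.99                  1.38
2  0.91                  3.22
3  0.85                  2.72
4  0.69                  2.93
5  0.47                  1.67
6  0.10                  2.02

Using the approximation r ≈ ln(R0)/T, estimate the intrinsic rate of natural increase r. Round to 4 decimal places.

R0 = Σ lx·mx = 0 + 1.3662 + 2.9302 + 2.312 + 2.0217 + 0.7849 + 0.202 = 9.617
Σ x·lx·mx = 27.3859; T = 27.3859/9.617 = 2.84766…
r ≈ ln(R0)/T = ln(9.617)/2.84766… = 0.794876… → 0.7949

0.7949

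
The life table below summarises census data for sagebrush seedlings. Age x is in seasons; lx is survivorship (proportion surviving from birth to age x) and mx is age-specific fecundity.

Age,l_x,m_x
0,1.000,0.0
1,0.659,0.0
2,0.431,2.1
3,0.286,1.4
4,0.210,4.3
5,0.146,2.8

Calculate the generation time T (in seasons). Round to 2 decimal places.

3.31

lx·mx: 0, 0, 0.9051, 0.4004, 0.903, 0.4088 → R0 = 2.6173
x·lx·mx: 0, 0, 1.8102, 1.2012, 3.612, 2.044 → Σ = 8.6674
T = 8.6674 / 2.6173 = 3.311581… → 3.31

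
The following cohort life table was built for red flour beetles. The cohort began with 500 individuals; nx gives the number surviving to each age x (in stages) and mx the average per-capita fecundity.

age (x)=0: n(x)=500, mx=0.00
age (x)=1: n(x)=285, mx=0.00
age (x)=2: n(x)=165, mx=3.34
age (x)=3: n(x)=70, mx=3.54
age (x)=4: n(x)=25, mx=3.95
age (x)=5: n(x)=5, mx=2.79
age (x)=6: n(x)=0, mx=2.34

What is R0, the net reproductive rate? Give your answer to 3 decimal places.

1.823

lx = nx/n0 = nx/500: 1, 0.57, 0.33, 0.14, 0.05, 0.01, 0
lx·mx by age: 0, 0, 1.1022, 0.4956, 0.1975, 0.0279, 0
R0 = Σ lx·mx = 1.8232 → 1.823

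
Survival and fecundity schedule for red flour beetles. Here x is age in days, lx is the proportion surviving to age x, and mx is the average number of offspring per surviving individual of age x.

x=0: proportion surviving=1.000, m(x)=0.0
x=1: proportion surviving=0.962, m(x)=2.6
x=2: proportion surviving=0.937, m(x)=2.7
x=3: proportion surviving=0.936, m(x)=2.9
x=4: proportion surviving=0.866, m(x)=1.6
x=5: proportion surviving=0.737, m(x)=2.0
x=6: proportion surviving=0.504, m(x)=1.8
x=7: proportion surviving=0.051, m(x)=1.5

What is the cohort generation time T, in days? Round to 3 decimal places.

2.985

lx·mx: 0, 2.5012, 2.5299, 2.7144, 1.3856, 1.474, 0.9072, 0.0765 → R0 = 11.5888
x·lx·mx: 0, 2.5012, 5.0598, 8.1432, 5.5424, 7.37, 5.4432, 0.5355 → Σ = 34.5953
T = 34.5953 / 11.5888 = 2.985236… → 2.985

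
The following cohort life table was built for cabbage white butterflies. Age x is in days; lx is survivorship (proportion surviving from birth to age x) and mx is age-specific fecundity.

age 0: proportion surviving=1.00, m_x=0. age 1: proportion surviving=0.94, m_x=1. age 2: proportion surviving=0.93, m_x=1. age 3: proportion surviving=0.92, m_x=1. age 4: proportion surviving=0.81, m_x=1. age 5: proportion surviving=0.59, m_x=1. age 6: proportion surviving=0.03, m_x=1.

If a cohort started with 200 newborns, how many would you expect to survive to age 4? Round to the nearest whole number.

162

Expected survivors = N0 · l_4 = 200 × 0.81 = 162 → 162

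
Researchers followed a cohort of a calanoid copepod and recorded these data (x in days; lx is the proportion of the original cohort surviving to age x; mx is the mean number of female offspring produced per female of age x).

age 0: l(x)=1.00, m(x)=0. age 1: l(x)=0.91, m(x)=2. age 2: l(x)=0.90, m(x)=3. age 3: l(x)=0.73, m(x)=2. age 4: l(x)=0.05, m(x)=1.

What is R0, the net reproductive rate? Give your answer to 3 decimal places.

6.030

lx·mx by age: 0, 1.82, 2.7, 1.46, 0.05
R0 = Σ lx·mx = 6.03 → 6.030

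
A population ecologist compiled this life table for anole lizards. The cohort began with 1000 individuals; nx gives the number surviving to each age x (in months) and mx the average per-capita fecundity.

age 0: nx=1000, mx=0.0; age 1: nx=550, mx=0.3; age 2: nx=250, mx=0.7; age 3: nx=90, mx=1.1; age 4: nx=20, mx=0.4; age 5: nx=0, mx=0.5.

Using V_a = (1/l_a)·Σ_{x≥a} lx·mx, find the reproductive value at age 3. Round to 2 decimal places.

lx = nx/n0 = nx/1000: 1, 0.55, 0.25, 0.09, 0.02, 0
lx·mx for x ≥ 3: 0.099, 0.008, 0 → sum = 0.107
V_3 = 0.107 / l_3 = 0.107 / 0.09 = 1.188889… → 1.19

1.19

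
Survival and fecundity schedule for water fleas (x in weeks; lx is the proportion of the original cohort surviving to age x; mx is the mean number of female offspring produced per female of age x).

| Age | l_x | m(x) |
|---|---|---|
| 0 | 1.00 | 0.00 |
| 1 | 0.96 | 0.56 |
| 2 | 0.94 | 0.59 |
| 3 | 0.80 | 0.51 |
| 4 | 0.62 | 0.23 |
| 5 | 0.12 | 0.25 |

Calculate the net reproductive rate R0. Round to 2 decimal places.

1.67

lx·mx by age: 0, 0.5376, 0.5546, 0.408, 0.1426, 0.03
R0 = Σ lx·mx = 1.6728 → 1.67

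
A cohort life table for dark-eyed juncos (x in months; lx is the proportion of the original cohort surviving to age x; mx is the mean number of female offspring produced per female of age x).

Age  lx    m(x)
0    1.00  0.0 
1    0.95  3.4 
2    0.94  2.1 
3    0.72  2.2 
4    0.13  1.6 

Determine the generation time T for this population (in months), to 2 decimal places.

1.82

lx·mx: 0, 3.23, 1.974, 1.584, 0.208 → R0 = 6.996
x·lx·mx: 0, 3.23, 3.948, 4.752, 0.832 → Σ = 12.762
T = 12.762 / 6.996 = 1.824185… → 1.82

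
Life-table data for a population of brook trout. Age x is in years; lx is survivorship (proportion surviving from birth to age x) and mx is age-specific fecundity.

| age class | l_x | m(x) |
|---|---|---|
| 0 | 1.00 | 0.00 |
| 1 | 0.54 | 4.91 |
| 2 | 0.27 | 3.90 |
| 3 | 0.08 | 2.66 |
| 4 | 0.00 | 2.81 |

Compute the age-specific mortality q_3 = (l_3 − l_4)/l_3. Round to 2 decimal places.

q_3 = (l_3 − l_4) / l_3 = (0.08 − 0) / 0.08
     = 0.08 / 0.08 = 1 → 1.00

1.00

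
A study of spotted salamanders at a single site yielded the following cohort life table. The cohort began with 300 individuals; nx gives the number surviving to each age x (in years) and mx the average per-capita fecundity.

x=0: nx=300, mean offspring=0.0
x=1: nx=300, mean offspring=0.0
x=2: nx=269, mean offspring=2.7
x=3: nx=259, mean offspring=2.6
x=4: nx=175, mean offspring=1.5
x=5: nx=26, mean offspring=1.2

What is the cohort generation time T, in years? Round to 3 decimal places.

lx = nx/n0 = nx/300: 1, 1, 0.89667…, 0.86333…, 0.58333…, 0.08667…
lx·mx: 0, 0, 2.421…, 2.244667…, 0.875…, 0.104… → R0 = 5.644667…
x·lx·mx: 0, 0, 4.842…, 6.734…, 3.5…, 0.52… → Σ = 15.596…
T = 15.596… / 5.644667… = 2.762962… → 2.763

2.763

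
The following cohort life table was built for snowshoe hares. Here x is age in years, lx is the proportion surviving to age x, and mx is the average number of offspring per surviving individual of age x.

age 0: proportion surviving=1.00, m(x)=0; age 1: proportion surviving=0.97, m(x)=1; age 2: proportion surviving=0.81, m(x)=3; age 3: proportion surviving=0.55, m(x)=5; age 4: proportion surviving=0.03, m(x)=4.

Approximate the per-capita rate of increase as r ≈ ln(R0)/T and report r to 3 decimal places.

R0 = Σ lx·mx = 0 + 0.97 + 2.43 + 2.75 + 0.12 = 6.27
Σ x·lx·mx = 14.56; T = 14.56/6.27 = 2.32217…
r ≈ ln(R0)/T = ln(6.27)/2.32217… = 0.79054… → 0.791

0.791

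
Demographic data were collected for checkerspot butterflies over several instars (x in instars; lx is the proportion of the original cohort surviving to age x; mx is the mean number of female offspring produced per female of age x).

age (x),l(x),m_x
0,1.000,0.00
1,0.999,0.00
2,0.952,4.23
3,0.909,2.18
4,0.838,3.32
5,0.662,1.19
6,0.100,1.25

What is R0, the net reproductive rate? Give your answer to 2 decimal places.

9.70

lx·mx by age: 0, 0, 4.02696, 1.98162, 2.78216, 0.78778, 0.125
R0 = Σ lx·mx = 9.70352 → 9.70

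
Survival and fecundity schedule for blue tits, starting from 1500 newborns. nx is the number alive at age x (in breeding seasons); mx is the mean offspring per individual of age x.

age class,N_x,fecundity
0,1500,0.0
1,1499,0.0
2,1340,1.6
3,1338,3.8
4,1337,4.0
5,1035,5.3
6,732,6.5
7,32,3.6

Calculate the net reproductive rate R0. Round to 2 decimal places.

15.29

lx = nx/n0 = nx/1500: 1, 0.99933…, 0.89333…, 0.892, 0.89133…, 0.69, 0.488, 0.02133…
lx·mx by age: 0, 0, 1.429333…, 3.3896, 3.565333…, 3.657, 3.172, 0.0768…
R0 = Σ lx·mx = 15.290067… → 15.29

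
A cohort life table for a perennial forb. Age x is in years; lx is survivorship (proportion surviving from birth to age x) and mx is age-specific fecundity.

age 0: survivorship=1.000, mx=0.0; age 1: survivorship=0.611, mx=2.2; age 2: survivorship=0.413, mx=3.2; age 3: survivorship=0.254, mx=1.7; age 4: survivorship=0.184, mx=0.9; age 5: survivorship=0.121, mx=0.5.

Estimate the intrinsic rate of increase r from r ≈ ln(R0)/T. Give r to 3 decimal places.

R0 = Σ lx·mx = 0 + 1.3442 + 1.3216 + 0.4318 + 0.1656 + 0.0605 = 3.3237
Σ x·lx·mx = 6.2477; T = 6.2477/3.3237 = 1.87974…
r ≈ ln(R0)/T = ln(3.3237)/1.87974… = 0.63896… → 0.639

0.639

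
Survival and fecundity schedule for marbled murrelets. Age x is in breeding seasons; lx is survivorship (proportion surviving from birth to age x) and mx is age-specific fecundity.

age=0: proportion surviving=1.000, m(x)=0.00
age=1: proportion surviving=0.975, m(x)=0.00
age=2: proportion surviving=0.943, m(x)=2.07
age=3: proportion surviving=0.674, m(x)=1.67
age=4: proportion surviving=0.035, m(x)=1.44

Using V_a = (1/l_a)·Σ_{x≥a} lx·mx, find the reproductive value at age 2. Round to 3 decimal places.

lx·mx for x ≥ 2: 1.95201, 1.12558, 0.0504 → sum = 3.12799
V_2 = 3.12799 / l_2 = 3.12799 / 0.943 = 3.317063… → 3.317

3.317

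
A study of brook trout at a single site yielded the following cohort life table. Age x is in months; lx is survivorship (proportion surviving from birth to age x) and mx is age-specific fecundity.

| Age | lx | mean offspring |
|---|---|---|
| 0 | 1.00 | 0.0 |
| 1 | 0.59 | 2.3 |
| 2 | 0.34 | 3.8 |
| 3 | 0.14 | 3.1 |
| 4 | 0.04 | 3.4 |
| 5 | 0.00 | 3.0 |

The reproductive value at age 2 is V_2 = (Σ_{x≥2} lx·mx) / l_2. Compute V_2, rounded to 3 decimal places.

5.476

lx·mx for x ≥ 2: 1.292, 0.434, 0.136, 0 → sum = 1.862
V_2 = 1.862 / l_2 = 1.862 / 0.34 = 5.476471… → 5.476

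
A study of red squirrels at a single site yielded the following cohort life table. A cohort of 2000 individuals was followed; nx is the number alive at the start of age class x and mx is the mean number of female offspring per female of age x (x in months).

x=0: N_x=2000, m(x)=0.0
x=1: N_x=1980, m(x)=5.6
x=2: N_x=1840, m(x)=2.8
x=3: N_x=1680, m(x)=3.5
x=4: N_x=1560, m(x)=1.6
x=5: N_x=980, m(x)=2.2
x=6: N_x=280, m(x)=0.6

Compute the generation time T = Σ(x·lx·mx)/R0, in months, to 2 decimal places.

lx = nx/n0 = nx/2000: 1, 0.99, 0.92, 0.84, 0.78, 0.49, 0.14
lx·mx: 0, 5.544, 2.576, 2.94, 1.248, 1.078, 0.084 → R0 = 13.47
x·lx·mx: 0, 5.544, 5.152, 8.82, 4.992, 5.39, 0.504 → Σ = 30.402
T = 30.402 / 13.47 = 2.257016… → 2.26

2.26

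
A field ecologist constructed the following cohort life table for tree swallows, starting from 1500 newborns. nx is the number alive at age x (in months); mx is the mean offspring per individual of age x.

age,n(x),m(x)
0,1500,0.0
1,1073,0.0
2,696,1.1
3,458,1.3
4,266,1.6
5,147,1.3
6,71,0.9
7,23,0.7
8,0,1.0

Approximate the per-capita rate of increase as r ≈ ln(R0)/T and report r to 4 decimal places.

0.1005

lx = nx/n0 = nx/1500: 1, 0.71533…, 0.464, 0.30533…, 0.17733…, 0.098, 0.04733…, 0.01533…, 0
R0 = Σ lx·mx = 0 + 0 + 0.5104 + 0.39693… + 0.28373… + 0.1274 + 0.0426… + 0.01073… + 0 = 1.3718…
Σ x·lx·mx = 4.314267…; T = 4.314267…/1.3718… = 3.14497…
r ≈ ln(R0)/T = ln(1.3718…)/3.14497… = 0.100517… → 0.1005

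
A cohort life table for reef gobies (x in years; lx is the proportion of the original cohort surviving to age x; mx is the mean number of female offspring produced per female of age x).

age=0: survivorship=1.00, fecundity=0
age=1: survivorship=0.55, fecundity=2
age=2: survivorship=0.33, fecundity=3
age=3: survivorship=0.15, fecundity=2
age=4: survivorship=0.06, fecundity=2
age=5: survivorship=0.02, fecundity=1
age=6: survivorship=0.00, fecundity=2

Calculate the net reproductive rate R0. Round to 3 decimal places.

2.530

lx·mx by age: 0, 1.1, 0.99, 0.3, 0.12, 0.02, 0
R0 = Σ lx·mx = 2.53 → 2.530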